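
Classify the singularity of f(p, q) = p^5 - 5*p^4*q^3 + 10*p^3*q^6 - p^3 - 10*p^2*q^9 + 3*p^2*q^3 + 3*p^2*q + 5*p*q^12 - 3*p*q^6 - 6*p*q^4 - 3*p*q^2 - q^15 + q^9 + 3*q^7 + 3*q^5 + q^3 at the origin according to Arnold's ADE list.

E_{8}

The Hessian of f at 0 has rank 0. Corank 2; j^3 = -(p - q)^3 is a perfect cube, so E-series; the 5-jet and mu = 8 give E_8.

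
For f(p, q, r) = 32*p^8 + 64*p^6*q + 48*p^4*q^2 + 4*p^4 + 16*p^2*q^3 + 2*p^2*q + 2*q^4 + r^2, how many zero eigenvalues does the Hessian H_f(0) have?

Hessian at 0 has rank 1.

2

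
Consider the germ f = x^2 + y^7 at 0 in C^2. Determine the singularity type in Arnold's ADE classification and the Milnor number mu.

Type A_{6}, Milnor number mu = 6.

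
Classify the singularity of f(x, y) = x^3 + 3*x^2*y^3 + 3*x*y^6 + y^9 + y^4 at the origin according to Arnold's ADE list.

The Hessian of f at 0 has rank 0. Corank 2; j^3 = x^3 is a perfect cube, so E-series; the 4-jet and mu = 6 give E_6.

E_6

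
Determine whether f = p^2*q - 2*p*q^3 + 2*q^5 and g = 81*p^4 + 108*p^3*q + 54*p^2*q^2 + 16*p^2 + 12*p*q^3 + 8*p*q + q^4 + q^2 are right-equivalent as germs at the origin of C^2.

No.

The Hessian of f at 0 is [[0, 0], [0, 0]] with rank 0, so corank 2. A Groebner basis of the Jacobian ideal J(f) in C{p,q} is {p^3, p^2*q, p^2/4 + p*q^2, -p*q + q^3}; counting standard monomials gives mu = 6. Corank 2; j^3 = p^2*q has shape L^2 M (L != M), so D-series; mu = 6 gives D_6. The Hessian of g at 0 is [[32, 8], [8, 2]] with rank 1, so corank 1. A Groebner basis of the Jacobian ideal J(g) in C{p,q} is {q^3, p + q/4}; counting standard monomials gives mu = 3. Corank 1: A-series; mu = 3 gives A_3. f is D_6 but g is A_3, hence not right-equivalent.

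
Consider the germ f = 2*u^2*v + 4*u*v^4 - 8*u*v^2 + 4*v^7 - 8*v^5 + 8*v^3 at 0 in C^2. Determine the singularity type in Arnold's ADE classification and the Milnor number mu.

The Hessian of f at 0 has rank 0. Corank 2; j^3 = 2*v*(u - 2*v)^2 has shape L^2 M (L != M), so D-series; mu = 8 gives D_8.

Type D_{8}, Milnor number mu = 8.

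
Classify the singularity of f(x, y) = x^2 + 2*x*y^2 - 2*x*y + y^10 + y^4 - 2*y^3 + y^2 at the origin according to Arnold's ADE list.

The Hessian of f at 0 has rank 1. Corank 1: A-series; mu = 9 gives A_9.

A_{9}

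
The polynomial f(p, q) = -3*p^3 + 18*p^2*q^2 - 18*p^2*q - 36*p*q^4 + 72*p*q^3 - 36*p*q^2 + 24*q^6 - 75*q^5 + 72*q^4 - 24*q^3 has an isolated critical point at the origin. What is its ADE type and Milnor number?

The Hessian of f at 0 has rank 0. Corank 2; j^3 = -3*(p + 2*q)^3 is a perfect cube, so E-series; the 5-jet and mu = 8 give E_8.

Type E8, Milnor number mu = 8.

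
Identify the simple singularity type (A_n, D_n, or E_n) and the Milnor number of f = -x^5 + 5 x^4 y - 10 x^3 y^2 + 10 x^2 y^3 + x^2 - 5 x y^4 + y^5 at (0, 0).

The Hessian of f at 0 has rank 1. Corank 1: A-series; mu = 4 gives A_4.

Type A_{4}, Milnor number mu = 4.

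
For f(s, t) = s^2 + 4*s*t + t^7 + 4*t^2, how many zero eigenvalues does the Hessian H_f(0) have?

1

Hessian at 0 has rank 1.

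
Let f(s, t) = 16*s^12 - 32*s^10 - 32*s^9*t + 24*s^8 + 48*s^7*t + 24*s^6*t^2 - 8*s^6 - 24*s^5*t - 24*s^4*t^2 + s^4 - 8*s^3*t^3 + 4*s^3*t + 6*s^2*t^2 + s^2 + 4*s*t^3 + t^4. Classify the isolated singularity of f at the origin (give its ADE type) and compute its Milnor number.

Type A_3, Milnor number mu = 3.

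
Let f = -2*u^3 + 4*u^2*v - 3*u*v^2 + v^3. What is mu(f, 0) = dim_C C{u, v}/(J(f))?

The Hessian of f at 0 has rank 0. Corank 2; j^3 = -(u - v)*(2*u^2 - 2*u*v + v^2) splits into three distinct lines over C (the quadratic factor has nonzero discriminant), so D_4.

4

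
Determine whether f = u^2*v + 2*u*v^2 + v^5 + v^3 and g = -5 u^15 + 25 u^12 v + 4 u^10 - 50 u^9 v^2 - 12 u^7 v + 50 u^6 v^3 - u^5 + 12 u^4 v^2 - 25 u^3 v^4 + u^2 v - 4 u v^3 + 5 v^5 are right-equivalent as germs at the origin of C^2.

Yes.

The Hessian of f at 0 is [[0, 0], [0, 0]] with rank 0, so corank 2. A Groebner basis of the Jacobian ideal J(f) in C{u,v} is {u^2/5 + v^4 - v^2/5, u^3 + v^3, u*v + v^2}; counting standard monomials gives mu = 6. Corank 2; j^3 = v*(u + v)^2 has shape L^2 M (L != M), so D-series; mu = 6 gives D_6. The Hessian of g at 0 is [[0, 0], [0, 0]] with rank 0, so corank 2. A Groebner basis of the Jacobian ideal J(g) in C{u,v} is {u^3, u^2*v, 2*u^2 + u*v^2, -u*v/2 + v^3}; counting standard monomials gives mu = 6. Corank 2; j^3 = u^2*v has shape L^2 M (L != M), so D-series; mu = 6 gives D_6. Both have type D_6, hence right-equivalent.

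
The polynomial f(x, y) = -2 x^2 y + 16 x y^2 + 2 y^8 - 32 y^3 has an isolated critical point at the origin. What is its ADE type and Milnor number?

The Hessian of f at 0 is [[0, 0], [0, 0]] with rank 0, so corank 2. A Groebner basis of the Jacobian ideal J(f) in C{x,y} is {-x^2/8 + y^7 + 2*y^2, x^3 - 64*y^3, x*y - 4*y^2}; counting standard monomials gives mu = 9. Corank 2; j^3 = -2*y*(x - 4*y)^2 has shape L^2 M (L != M), so D-series; mu = 9 gives D_9.

Type D9, Milnor number mu = 9.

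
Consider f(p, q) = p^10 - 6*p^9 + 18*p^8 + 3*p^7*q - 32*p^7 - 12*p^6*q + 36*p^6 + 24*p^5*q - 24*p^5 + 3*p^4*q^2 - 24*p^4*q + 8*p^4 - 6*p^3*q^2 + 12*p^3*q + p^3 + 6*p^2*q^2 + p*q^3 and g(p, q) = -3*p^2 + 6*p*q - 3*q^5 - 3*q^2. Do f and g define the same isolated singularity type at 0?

No.

The Hessian of f at 0 has rank 0. Corank 2; j^3 = p^3 is a perfect cube, so E-series; the 4-jet and mu = 7 give E_7. The Hessian of g at 0 has rank 1. Corank 1: A-series; mu = 4 gives A_4. f is E_7 but g is A_4, hence not right-equivalent.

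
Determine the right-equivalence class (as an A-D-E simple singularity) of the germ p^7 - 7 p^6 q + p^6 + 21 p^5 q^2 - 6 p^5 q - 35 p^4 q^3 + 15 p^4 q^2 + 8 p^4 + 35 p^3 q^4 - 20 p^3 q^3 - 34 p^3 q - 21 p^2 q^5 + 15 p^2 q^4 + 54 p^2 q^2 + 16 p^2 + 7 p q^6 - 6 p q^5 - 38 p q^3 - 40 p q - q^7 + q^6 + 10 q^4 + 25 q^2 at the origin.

A6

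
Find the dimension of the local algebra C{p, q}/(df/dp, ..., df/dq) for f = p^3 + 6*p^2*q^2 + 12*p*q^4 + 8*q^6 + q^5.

The Hessian of f at 0 has rank 0. Corank 2; j^3 = p^3 is a perfect cube, so E-series; the 5-jet and mu = 8 give E_8.

8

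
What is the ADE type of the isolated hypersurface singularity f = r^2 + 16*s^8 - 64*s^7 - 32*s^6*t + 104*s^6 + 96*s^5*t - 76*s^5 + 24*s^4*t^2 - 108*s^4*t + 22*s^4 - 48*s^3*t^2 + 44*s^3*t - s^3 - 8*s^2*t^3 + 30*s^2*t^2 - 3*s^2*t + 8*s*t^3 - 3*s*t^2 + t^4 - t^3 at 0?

E_{6}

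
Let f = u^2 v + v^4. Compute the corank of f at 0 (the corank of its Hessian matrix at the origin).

2

The Hessian at 0 is [[0, 0], [0, 0]] of rank 0; hence corank 2.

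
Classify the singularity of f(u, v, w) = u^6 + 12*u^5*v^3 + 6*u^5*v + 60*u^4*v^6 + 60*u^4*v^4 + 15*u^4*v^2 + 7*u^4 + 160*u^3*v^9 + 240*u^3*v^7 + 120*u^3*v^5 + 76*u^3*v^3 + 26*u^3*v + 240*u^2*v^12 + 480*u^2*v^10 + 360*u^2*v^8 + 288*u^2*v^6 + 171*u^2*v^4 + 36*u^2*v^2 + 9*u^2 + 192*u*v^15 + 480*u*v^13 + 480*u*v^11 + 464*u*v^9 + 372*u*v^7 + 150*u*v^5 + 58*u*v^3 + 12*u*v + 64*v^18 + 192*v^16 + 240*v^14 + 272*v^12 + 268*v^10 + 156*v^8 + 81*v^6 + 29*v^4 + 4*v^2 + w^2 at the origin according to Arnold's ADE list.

A_{3}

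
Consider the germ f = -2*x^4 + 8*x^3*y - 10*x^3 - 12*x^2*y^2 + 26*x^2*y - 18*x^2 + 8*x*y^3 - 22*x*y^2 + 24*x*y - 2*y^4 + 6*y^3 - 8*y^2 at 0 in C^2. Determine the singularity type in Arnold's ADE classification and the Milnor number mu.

Type A_2, Milnor number mu = 2.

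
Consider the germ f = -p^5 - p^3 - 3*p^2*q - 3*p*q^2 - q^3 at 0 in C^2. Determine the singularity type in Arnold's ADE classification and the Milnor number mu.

The Hessian of f at 0 is [[0, 0], [0, 0]] with rank 0, so corank 2. A Groebner basis of the Jacobian ideal J(f) in C{p,q} is {q^5, p*q^3 + 3*q^4/4, p^2 + 2*p*q + q^2}; counting standard monomials gives mu = 8. Corank 2; j^3 = -(p + q)^3 is a perfect cube, so E-series; the 5-jet and mu = 8 give E_8.

Type E8, Milnor number mu = 8.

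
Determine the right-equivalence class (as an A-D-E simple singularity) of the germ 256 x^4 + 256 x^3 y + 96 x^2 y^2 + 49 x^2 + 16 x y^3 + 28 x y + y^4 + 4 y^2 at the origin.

A_3

The Hessian of f at 0 is [[98, 28], [28, 8]] with rank 1, so corank 1. A Groebner basis of the Jacobian ideal J(f) in C{x,y} is {y^3, x + 2*y/7}; counting standard monomials gives mu = 3. Corank 1: A-series; mu = 3 gives A_3.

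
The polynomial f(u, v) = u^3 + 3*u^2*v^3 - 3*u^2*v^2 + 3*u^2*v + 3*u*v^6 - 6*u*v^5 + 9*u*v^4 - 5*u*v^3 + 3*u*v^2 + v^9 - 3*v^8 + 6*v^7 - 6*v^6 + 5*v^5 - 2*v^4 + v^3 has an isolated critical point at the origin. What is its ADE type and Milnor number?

Type E_7, Milnor number mu = 7.

The Hessian of f at 0 is [[0, 0], [0, 0]] with rank 0, so corank 2. A Groebner basis of the Jacobian ideal J(f) in C{u,v} is {-u^2 - 2*u*v + v^4 - v^3/3 - v^2, u^3 - 4*u^2 - 8*u*v - v^3/3 - 4*v^2, u^2*v + 7*u^2/3 + 14*u*v/3 - 2*v^3/9 + 7*v^2/3, -u^2 + u*v^2 - 2*u*v + 2*v^3/3 - v^2}; counting standard monomials gives mu = 7. Corank 2; j^3 = (u + v)^3 is a perfect cube, so E-series; the 4-jet and mu = 7 give E_7.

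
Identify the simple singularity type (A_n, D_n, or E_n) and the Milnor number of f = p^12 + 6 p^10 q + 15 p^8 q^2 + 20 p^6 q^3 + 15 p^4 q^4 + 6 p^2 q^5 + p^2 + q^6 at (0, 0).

Type A_5, Milnor number mu = 5.

The Hessian of f at 0 has rank 1. Corank 1: A-series; mu = 5 gives A_5.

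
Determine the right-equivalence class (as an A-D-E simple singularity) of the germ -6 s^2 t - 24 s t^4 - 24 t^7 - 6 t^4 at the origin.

D_5

The Hessian of f at 0 is [[0, 0], [0, 0]] with rank 0, so corank 2. A Groebner basis of the Jacobian ideal J(f) in C{s,t} is {s^3, s^2/4 + t^3, s*t}; counting standard monomials gives mu = 5. Corank 2; j^3 = -6*s^2*t has shape L^2 M (L != M), so D-series; mu = 5 gives D_5.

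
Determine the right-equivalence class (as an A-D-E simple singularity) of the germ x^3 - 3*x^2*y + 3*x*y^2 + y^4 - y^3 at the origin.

The Hessian of f at 0 has rank 0. Corank 2; j^3 = (x - y)^3 is a perfect cube, so E-series; the 4-jet and mu = 6 give E_6.

E_{6}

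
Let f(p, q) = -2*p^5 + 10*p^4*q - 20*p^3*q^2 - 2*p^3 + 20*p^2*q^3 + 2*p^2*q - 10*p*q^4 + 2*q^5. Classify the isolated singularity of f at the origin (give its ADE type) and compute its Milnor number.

The Hessian of f at 0 has rank 0. Corank 2; j^3 = -2*p^2*(p - q) has shape L^2 M (L != M), so D-series; mu = 6 gives D_6.

Type D_6, Milnor number mu = 6.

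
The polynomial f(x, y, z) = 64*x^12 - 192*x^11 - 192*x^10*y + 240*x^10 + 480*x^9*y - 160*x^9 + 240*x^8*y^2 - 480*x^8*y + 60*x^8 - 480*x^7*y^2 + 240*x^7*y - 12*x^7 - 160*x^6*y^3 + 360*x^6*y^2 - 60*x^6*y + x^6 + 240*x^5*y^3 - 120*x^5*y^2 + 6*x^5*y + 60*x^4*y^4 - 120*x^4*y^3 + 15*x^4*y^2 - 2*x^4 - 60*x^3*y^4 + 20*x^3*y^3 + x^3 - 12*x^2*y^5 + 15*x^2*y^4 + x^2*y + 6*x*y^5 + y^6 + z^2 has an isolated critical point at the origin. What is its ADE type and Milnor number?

The Hessian of f at 0 has rank 1. Corank 2; j^3 = x^2*(x + y) has shape L^2 M (L != M), so D-series; mu = 7 gives D_7.

Type D7, Milnor number mu = 7.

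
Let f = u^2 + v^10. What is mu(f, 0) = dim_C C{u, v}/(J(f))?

The Hessian of f at 0 is [[2, 0], [0, 0]] with rank 1, so corank 1. A Groebner basis of the Jacobian ideal J(f) in C{u,v} is {v^9, u}; counting standard monomials gives mu = 9. Corank 1: A-series; mu = 9 gives A_9.

9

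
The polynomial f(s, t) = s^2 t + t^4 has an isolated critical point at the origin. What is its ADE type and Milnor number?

The Hessian of f at 0 has rank 0. Corank 2; j^3 = s^2*t has shape L^2 M (L != M), so D-series; mu = 5 gives D_5.

Type D_{5}, Milnor number mu = 5.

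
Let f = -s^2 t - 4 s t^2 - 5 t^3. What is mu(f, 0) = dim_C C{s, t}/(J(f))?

The Hessian of f at 0 has rank 0. Corank 2; j^3 = -t*(s^2 + 4*s*t + 5*t^2) splits into three distinct lines over C (the quadratic factor has nonzero discriminant), so D_4.

4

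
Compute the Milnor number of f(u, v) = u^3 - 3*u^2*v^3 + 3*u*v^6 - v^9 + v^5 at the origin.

The Hessian of f at 0 has rank 0. Corank 2; j^3 = u^3 is a perfect cube, so E-series; the 5-jet and mu = 8 give E_8.

8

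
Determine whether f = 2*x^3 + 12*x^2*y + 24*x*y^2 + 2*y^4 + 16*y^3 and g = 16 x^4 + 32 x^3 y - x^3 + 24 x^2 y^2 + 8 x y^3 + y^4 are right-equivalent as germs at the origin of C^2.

Yes.

The Hessian of f at 0 has rank 0. Corank 2; j^3 = 2*(x + 2*y)^3 is a perfect cube, so E-series; the 4-jet and mu = 6 give E_6. The Hessian of g at 0 has rank 0. Corank 2; j^3 = -x^3 is a perfect cube, so E-series; the 4-jet and mu = 6 give E_6. Both have type E_6, hence right-equivalent.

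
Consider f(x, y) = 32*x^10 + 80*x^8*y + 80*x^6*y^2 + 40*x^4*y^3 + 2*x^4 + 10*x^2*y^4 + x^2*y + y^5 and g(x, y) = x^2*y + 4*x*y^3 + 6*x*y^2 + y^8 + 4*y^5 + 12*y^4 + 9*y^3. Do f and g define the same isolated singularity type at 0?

No.

The Hessian of f at 0 is [[0, 0], [0, 0]] with rank 0, so corank 2. A Groebner basis of the Jacobian ideal J(f) in C{x,y} is {x^2/5 + y^4, x^3, x*y}; counting standard monomials gives mu = 6. Corank 2; j^3 = x^2*y has shape L^2 M (L != M), so D-series; mu = 6 gives D_6. The Hessian of g at 0 is [[0, 0], [0, 0]] with rank 0, so corank 2. A Groebner basis of the Jacobian ideal J(g) in C{x,y} is {x^4 + 27*x^3 + 189*x^2*y + 12*x^2 + 939*x*y^2/2 - 585*x*y/4 - 2187*y^2/4, x^3*y - 9*x^3/2 - 27*x^2*y - x^2 - 56*x*y^2 + 69*x*y/4 + 243*y^2/4, x^3/2 + x^2*y^2 + 3*x^2*y/2, x*y/2 + y^3 + 3*y^2/2}; counting standard monomials gives mu = 9. Corank 2; j^3 = y*(x + 3*y)^2 has shape L^2 M (L != M), so D-series; mu = 9 gives D_9. f is D_6 but g is D_9, hence not right-equivalent.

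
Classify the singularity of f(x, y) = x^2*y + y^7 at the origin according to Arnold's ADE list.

D_{8}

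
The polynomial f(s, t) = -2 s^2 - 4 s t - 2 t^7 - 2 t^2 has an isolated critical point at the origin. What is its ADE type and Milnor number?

The Hessian of f at 0 has rank 1. Corank 1: A-series; mu = 6 gives A_6.

Type A6, Milnor number mu = 6.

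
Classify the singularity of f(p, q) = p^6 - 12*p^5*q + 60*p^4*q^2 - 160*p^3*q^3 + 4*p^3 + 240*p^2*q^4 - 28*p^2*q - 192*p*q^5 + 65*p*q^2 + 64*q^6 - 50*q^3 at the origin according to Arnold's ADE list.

D_7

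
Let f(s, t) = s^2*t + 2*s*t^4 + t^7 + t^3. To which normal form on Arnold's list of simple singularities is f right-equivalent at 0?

The Hessian of f at 0 is [[0, 0], [0, 0]] with rank 0, so corank 2. A Groebner basis of the Jacobian ideal J(f) in C{s,t} is {t^3, s^2 + 3*t^2, s*t}; counting standard monomials gives mu = 4. Corank 2; j^3 = t*(s^2 + t^2) splits into three distinct lines over C (the quadratic factor has nonzero discriminant), so D_4.

D4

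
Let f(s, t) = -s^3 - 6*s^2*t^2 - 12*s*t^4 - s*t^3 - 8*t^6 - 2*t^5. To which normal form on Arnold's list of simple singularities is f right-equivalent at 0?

E_7

The Hessian of f at 0 has rank 0. Corank 2; j^3 = -s^3 is a perfect cube, so E-series; the 4-jet and mu = 7 give E_7.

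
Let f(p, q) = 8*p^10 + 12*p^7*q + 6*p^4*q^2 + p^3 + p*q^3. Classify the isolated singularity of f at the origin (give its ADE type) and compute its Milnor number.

Type E_7, Milnor number mu = 7.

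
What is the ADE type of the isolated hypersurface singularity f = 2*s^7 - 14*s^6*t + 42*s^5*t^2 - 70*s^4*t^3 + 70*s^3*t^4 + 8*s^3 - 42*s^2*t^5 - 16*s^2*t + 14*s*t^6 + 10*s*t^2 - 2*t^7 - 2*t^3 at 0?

D8

The Hessian of f at 0 is [[0, 0], [0, 0]] with rank 0, so corank 2. A Groebner basis of the Jacobian ideal J(f) in C{s,t} is {128*s*t/7 + t^6 - 64*t^2/7, s*t^2 - t^3/2, s^2 - 3*s*t/2 + t^2/2}; counting standard monomials gives mu = 8. Corank 2; j^3 = 2*(s - t)*(2*s - t)^2 has shape L^2 M (L != M), so D-series; mu = 8 gives D_8.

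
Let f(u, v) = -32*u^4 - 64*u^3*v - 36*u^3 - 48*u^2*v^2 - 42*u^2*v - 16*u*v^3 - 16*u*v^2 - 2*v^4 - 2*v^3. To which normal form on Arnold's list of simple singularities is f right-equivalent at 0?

The Hessian of f at 0 is [[0, 0], [0, 0]] with rank 0, so corank 2. A Groebner basis of the Jacobian ideal J(f) in C{u,v} is {u*v^2 + 27*u*v/8 + 9*v^2/8, -81*u*v/8 + v^3 - 27*v^2/8, u^2 + 5*u*v/6 + v^2/6}; counting standard monomials gives mu = 5. Corank 2; j^3 = -2*(2*u + v)*(3*u + v)^2 has shape L^2 M (L != M), so D-series; mu = 5 gives D_5.

D_{5}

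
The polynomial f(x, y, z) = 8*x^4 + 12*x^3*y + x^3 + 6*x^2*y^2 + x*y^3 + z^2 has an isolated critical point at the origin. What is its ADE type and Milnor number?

The Hessian of f at 0 is [[0, 0, 0], [0, 0, 0], [0, 0, 2]] with rank 1, so corank 2. A Groebner basis of the Jacobian ideal J(f) in C{x,y,z} is {3*x^2/4 + y^4 + y^3/4, x^3, x^2*y - x^2/4 - y^3/12, x^2 + x*y^2 + y^3/3, z}; counting standard monomials gives mu = 7. Corank 2; j^3 = x^3 is a perfect cube, so E-series; the 4-jet and mu = 7 give E_7.

Type E_{7}, Milnor number mu = 7.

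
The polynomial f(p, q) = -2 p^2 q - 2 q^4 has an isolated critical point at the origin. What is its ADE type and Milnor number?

Type D5, Milnor number mu = 5.

The Hessian of f at 0 has rank 0. Corank 2; j^3 = -2*p^2*q has shape L^2 M (L != M), so D-series; mu = 5 gives D_5.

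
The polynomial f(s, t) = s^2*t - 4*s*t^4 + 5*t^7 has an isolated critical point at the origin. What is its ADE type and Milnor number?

Type D_8, Milnor number mu = 8.

The Hessian of f at 0 has rank 0. Corank 2; j^3 = s^2*t has shape L^2 M (L != M), so D-series; mu = 8 gives D_8.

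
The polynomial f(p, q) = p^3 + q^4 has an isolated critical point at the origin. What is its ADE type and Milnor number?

Type E6, Milnor number mu = 6.

The Hessian of f at 0 is [[0, 0], [0, 0]] with rank 0, so corank 2. A Groebner basis of the Jacobian ideal J(f) in C{p,q} is {q^3, p^2}; counting standard monomials gives mu = 6. Corank 2; j^3 = p^3 is a perfect cube, so E-series; the 4-jet and mu = 6 give E_6.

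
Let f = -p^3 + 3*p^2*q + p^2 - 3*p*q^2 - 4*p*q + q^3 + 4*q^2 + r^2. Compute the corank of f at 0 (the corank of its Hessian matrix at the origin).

The Hessian at 0 is [[2, -4, 0], [-4, 8, 0], [0, 0, 2]] of rank 2; hence corank 1.

1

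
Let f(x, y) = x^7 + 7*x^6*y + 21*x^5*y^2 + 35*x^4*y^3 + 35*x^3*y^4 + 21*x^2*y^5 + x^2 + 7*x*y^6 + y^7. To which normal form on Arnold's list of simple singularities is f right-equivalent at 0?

A6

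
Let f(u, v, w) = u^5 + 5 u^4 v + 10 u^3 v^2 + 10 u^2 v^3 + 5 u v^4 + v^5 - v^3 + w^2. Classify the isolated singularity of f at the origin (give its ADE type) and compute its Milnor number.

Type E_{8}, Milnor number mu = 8.

The Hessian of f at 0 has rank 1. Corank 2; j^3 = -v^3 is a perfect cube, so E-series; the 5-jet and mu = 8 give E_8.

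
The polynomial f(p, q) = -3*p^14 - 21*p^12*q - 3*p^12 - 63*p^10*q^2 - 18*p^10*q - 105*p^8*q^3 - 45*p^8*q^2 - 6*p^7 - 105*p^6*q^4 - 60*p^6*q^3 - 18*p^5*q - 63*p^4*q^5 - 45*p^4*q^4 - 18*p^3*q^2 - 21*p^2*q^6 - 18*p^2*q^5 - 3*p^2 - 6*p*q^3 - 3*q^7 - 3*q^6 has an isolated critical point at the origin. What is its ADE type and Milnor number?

The Hessian of f at 0 is [[-6, 0], [0, 0]] with rank 1, so corank 1. A Groebner basis of the Jacobian ideal J(f) in C{p,q} is {p + q^3, p^2}; counting standard monomials gives mu = 6. Corank 1: A-series; mu = 6 gives A_6.

Type A_6, Milnor number mu = 6.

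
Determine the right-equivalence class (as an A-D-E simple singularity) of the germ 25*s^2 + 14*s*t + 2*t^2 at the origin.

The Hessian of f at 0 has rank 2. Corank 0: nondegenerate Morse point, so A_1.

A_{1}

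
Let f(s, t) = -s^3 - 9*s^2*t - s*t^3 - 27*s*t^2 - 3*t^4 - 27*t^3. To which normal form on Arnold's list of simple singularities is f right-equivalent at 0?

E7

The Hessian of f at 0 is [[0, 0], [0, 0]] with rank 0, so corank 2. A Groebner basis of the Jacobian ideal J(f) in C{s,t} is {s^3 + 9*s^2*t + 162*s^2 + 972*s*t + 1458*t^2, -9*s^2 + s*t^2 - 54*s*t - 81*t^2, 3*s^2 + 18*s*t + t^3 + 27*t^2}; counting standard monomials gives mu = 7. Corank 2; j^3 = -(s + 3*t)^3 is a perfect cube, so E-series; the 4-jet and mu = 7 give E_7.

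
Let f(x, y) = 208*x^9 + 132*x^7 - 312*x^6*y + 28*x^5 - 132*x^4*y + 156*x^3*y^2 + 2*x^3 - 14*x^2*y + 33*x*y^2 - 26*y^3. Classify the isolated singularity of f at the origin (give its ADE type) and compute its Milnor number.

Type D_4, Milnor number mu = 4.

The Hessian of f at 0 has rank 0. Corank 2; j^3 = (x - 2*y)*(2*x^2 - 10*x*y + 13*y^2) splits into three distinct lines over C (the quadratic factor has nonzero discriminant), so D_4.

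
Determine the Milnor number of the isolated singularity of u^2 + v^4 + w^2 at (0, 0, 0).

3

The Hessian of f at 0 has rank 2. Corank 1: A-series; mu = 3 gives A_3.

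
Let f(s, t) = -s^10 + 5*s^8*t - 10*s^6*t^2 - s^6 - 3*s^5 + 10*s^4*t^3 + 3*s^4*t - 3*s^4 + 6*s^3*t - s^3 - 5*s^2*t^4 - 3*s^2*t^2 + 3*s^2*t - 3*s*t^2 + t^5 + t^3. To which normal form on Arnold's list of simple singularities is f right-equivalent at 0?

The Hessian of f at 0 has rank 0. Corank 2; j^3 = -(s - t)^3 is a perfect cube, so E-series; the 5-jet and mu = 8 give E_8.

E8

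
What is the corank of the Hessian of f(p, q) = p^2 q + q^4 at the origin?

Hessian at 0 has rank 0.

2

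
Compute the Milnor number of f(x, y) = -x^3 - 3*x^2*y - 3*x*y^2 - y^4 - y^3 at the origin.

6

The Hessian of f at 0 has rank 0. Corank 2; j^3 = -(x + y)^3 is a perfect cube, so E-series; the 4-jet and mu = 6 give E_6.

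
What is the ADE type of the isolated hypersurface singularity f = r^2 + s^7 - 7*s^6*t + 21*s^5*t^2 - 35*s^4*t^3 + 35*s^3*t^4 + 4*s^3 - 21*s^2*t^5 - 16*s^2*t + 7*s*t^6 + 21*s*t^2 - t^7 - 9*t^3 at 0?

The Hessian of f at 0 has rank 1. Corank 2; j^3 = (s - t)*(2*s - 3*t)^2 has shape L^2 M (L != M), so D-series; mu = 8 gives D_8.

D_8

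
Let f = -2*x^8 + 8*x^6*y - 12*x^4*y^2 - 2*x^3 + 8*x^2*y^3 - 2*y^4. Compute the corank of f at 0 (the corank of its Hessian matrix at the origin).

2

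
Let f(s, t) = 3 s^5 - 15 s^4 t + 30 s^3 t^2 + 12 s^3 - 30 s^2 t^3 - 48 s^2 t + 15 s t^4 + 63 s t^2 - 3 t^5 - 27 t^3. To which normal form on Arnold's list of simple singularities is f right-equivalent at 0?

D_{6}

The Hessian of f at 0 has rank 0. Corank 2; j^3 = 3*(s - t)*(2*s - 3*t)^2 has shape L^2 M (L != M), so D-series; mu = 6 gives D_6.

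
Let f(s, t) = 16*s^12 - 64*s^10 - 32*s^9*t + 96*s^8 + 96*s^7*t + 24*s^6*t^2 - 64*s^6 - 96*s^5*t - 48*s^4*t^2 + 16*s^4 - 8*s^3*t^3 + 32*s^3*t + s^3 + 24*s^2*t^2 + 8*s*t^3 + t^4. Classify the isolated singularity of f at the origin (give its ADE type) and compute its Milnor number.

Type E6, Milnor number mu = 6.

The Hessian of f at 0 is [[0, 0], [0, 0]] with rank 0, so corank 2. A Groebner basis of the Jacobian ideal J(f) in C{s,t} is {t^4, s*t^2 + t^3/6, s^2}; counting standard monomials gives mu = 6. Corank 2; j^3 = s^3 is a perfect cube, so E-series; the 4-jet and mu = 6 give E_6.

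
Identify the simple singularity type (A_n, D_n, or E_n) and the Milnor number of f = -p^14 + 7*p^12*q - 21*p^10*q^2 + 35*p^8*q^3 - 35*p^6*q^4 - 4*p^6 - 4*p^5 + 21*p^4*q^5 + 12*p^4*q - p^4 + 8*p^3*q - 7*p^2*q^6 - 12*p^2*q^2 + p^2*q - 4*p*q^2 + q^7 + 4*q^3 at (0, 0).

The Hessian of f at 0 has rank 0. Corank 2; j^3 = q*(p - 2*q)^2 has shape L^2 M (L != M), so D-series; mu = 8 gives D_8.

Type D_8, Milnor number mu = 8.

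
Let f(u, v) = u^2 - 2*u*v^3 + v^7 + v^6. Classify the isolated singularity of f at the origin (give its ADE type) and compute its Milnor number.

The Hessian of f at 0 has rank 1. Corank 1: A-series; mu = 6 gives A_6.

Type A_{6}, Milnor number mu = 6.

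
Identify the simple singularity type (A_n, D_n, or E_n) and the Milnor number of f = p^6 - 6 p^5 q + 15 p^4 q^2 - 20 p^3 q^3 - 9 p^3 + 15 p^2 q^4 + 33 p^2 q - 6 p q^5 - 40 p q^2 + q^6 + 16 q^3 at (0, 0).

The Hessian of f at 0 is [[0, 0], [0, 0]] with rank 0, so corank 2. A Groebner basis of the Jacobian ideal J(f) in C{p,q} is {243*p*q/2 + q^5 - 162*q^2, p*q^2 - 4*q^3/3, p^2 - 7*p*q/3 + 4*q^2/3}; counting standard monomials gives mu = 7. Corank 2; j^3 = -(p - q)*(3*p - 4*q)^2 has shape L^2 M (L != M), so D-series; mu = 7 gives D_7.

Type D7, Milnor number mu = 7.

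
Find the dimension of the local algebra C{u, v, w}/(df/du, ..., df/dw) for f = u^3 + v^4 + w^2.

6

The Hessian of f at 0 is [[0, 0, 0], [0, 0, 0], [0, 0, 2]] with rank 1, so corank 2. A Groebner basis of the Jacobian ideal J(f) in C{u,v,w} is {v^3, u^2, w}; counting standard monomials gives mu = 6. Corank 2; j^3 = u^3 is a perfect cube, so E-series; the 4-jet and mu = 6 give E_6.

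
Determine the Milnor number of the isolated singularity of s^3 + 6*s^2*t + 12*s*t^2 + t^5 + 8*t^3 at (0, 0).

8

The Hessian of f at 0 has rank 0. Corank 2; j^3 = (s + 2*t)^3 is a perfect cube, so E-series; the 5-jet and mu = 8 give E_8.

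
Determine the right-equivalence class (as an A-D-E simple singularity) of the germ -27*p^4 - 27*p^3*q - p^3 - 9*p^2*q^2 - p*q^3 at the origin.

The Hessian of f at 0 has rank 0. Corank 2; j^3 = -p^3 is a perfect cube, so E-series; the 4-jet and mu = 7 give E_7.

E7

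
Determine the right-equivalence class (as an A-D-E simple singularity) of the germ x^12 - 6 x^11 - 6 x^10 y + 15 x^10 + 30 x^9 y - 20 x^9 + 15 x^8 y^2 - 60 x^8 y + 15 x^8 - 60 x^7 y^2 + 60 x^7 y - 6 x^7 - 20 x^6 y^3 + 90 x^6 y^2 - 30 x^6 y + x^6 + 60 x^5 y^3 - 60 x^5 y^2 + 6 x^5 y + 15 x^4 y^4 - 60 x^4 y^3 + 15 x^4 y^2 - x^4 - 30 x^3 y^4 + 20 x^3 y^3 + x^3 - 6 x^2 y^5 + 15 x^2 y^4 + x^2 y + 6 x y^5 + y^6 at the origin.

D7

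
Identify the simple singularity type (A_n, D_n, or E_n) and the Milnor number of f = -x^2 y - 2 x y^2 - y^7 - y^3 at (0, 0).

Type D_{8}, Milnor number mu = 8.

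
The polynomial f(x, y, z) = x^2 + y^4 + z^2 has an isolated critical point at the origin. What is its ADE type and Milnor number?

The Hessian of f at 0 has rank 2. Corank 1: A-series; mu = 3 gives A_3.

Type A3, Milnor number mu = 3.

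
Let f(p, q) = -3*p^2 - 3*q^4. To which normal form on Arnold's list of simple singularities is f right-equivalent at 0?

A_{3}

The Hessian of f at 0 is [[-6, 0], [0, 0]] with rank 1, so corank 1. A Groebner basis of the Jacobian ideal J(f) in C{p,q} is {q^3, p}; counting standard monomials gives mu = 3. Corank 1: A-series; mu = 3 gives A_3.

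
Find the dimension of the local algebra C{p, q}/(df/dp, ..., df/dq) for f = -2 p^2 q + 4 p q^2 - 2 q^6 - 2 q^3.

The Hessian of f at 0 has rank 0. Corank 2; j^3 = -2*q*(p - q)^2 has shape L^2 M (L != M), so D-series; mu = 7 gives D_7.

7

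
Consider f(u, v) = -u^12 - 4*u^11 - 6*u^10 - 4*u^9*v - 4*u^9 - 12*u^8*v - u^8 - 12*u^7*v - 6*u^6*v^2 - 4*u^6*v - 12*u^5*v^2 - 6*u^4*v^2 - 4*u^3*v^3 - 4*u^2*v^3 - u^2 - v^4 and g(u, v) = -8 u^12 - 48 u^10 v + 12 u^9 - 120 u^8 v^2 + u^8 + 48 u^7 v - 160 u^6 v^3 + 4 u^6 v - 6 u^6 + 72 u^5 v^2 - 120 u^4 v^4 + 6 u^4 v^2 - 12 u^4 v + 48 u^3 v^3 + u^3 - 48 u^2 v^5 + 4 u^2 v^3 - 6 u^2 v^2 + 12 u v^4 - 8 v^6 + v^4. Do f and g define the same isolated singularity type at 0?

The Hessian of f at 0 has rank 1. Corank 1: A-series; mu = 3 gives A_3. The Hessian of g at 0 has rank 0. Corank 2; j^3 = u^3 is a perfect cube, so E-series; the 4-jet and mu = 6 give E_6. f is A_3 but g is E_6, hence not right-equivalent.

No.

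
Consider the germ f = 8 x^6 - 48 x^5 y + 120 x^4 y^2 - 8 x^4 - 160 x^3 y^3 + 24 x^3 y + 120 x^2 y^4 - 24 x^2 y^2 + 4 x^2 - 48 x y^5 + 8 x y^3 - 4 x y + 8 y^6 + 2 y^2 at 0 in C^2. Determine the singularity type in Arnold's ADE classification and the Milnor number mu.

The Hessian of f at 0 has rank 2. Corank 0: nondegenerate Morse point, so A_1.

Type A_1, Milnor number mu = 1.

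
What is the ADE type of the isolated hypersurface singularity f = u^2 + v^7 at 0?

A_6

The Hessian of f at 0 is [[2, 0], [0, 0]] with rank 1, so corank 1. A Groebner basis of the Jacobian ideal J(f) in C{u,v} is {v^6, u}; counting standard monomials gives mu = 6. Corank 1: A-series; mu = 6 gives A_6.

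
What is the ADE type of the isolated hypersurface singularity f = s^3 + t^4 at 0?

E6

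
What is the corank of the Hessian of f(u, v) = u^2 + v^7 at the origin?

Hessian at 0 has rank 1.

1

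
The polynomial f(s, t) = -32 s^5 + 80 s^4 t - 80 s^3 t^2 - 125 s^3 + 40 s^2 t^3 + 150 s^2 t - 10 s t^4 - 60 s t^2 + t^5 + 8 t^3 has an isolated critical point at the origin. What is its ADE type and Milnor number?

Type E8, Milnor number mu = 8.

The Hessian of f at 0 is [[0, 0], [0, 0]] with rank 0, so corank 2. A Groebner basis of the Jacobian ideal J(f) in C{s,t} is {t^5, s*t^3 - 17*t^4/40, s^2 - 4*s*t/5 + 4*t^2/25}; counting standard monomials gives mu = 8. Corank 2; j^3 = -(5*s - 2*t)^3 is a perfect cube, so E-series; the 5-jet and mu = 8 give E_8.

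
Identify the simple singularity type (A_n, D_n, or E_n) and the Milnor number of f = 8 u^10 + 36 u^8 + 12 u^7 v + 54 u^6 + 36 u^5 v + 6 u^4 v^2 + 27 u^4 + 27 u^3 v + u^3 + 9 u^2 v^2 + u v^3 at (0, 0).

The Hessian of f at 0 has rank 0. Corank 2; j^3 = u^3 is a perfect cube, so E-series; the 4-jet and mu = 7 give E_7.

Type E7, Milnor number mu = 7.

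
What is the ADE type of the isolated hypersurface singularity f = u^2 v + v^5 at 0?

D6

The Hessian of f at 0 is [[0, 0], [0, 0]] with rank 0, so corank 2. A Groebner basis of the Jacobian ideal J(f) in C{u,v} is {u^2/5 + v^4, u^3, u*v}; counting standard monomials gives mu = 6. Corank 2; j^3 = u^2*v has shape L^2 M (L != M), so D-series; mu = 6 gives D_6.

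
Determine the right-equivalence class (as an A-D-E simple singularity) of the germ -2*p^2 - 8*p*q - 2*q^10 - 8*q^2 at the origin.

A_{9}

The Hessian of f at 0 is [[-4, -8], [-8, -16]] with rank 1, so corank 1. A Groebner basis of the Jacobian ideal J(f) in C{p,q} is {q^9, p + 2*q}; counting standard monomials gives mu = 9. Corank 1: A-series; mu = 9 gives A_9.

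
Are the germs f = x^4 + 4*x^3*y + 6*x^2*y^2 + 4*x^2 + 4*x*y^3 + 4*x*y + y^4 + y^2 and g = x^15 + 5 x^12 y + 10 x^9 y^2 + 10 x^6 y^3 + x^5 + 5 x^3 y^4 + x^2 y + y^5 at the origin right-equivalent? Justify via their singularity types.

No.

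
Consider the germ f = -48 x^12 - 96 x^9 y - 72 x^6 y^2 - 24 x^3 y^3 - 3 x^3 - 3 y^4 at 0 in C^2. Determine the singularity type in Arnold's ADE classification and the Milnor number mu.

Type E6, Milnor number mu = 6.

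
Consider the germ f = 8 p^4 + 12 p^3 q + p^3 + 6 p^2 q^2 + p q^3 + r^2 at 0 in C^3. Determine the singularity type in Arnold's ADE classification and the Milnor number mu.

Type E7, Milnor number mu = 7.

The Hessian of f at 0 is [[0, 0, 0], [0, 0, 0], [0, 0, 2]] with rank 1, so corank 2. A Groebner basis of the Jacobian ideal J(f) in C{p,q,r} is {3*p^2/4 + q^4 + q^3/4, p^3, p^2*q - p^2/4 - q^3/12, p^2 + p*q^2 + q^3/3, r}; counting standard monomials gives mu = 7. Corank 2; j^3 = p^3 is a perfect cube, so E-series; the 4-jet and mu = 7 give E_7.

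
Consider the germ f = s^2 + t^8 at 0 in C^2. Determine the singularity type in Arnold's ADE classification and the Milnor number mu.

The Hessian of f at 0 is [[2, 0], [0, 0]] with rank 1, so corank 1. A Groebner basis of the Jacobian ideal J(f) in C{s,t} is {t^7, s}; counting standard monomials gives mu = 7. Corank 1: A-series; mu = 7 gives A_7.

Type A_{7}, Milnor number mu = 7.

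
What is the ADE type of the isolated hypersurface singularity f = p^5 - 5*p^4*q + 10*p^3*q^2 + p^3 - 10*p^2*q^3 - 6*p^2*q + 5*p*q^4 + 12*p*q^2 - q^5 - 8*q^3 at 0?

The Hessian of f at 0 has rank 0. Corank 2; j^3 = (p - 2*q)^3 is a perfect cube, so E-series; the 5-jet and mu = 8 give E_8.

E_8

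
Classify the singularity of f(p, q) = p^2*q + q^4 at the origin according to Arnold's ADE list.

The Hessian of f at 0 is [[0, 0], [0, 0]] with rank 0, so corank 2. A Groebner basis of the Jacobian ideal J(f) in C{p,q} is {p^3, p^2/4 + q^3, p*q}; counting standard monomials gives mu = 5. Corank 2; j^3 = p^2*q has shape L^2 M (L != M), so D-series; mu = 5 gives D_5.

D_{5}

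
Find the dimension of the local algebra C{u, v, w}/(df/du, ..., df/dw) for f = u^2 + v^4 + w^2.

3

The Hessian of f at 0 has rank 2. Corank 1: A-series; mu = 3 gives A_3.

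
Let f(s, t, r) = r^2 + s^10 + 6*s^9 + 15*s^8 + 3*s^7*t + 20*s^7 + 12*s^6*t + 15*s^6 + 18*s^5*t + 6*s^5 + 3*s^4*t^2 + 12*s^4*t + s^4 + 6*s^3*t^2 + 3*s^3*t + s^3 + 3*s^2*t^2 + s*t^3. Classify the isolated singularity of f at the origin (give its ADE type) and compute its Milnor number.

Type E_7, Milnor number mu = 7.

The Hessian of f at 0 has rank 1. Corank 2; j^3 = s^3 is a perfect cube, so E-series; the 4-jet and mu = 7 give E_7.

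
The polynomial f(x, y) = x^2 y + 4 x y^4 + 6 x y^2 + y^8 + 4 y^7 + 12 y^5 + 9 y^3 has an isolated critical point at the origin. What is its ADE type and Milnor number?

Type D_{9}, Milnor number mu = 9.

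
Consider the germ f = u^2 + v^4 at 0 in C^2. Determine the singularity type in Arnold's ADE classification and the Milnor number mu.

Type A_3, Milnor number mu = 3.

The Hessian of f at 0 has rank 1. Corank 1: A-series; mu = 3 gives A_3.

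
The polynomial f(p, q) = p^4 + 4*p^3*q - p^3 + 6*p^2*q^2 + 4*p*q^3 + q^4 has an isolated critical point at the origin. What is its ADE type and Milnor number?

The Hessian of f at 0 is [[0, 0], [0, 0]] with rank 0, so corank 2. A Groebner basis of the Jacobian ideal J(f) in C{p,q} is {q^4, p*q^2 + q^3/3, p^2}; counting standard monomials gives mu = 6. Corank 2; j^3 = -p^3 is a perfect cube, so E-series; the 4-jet and mu = 6 give E_6.

Type E6, Milnor number mu = 6.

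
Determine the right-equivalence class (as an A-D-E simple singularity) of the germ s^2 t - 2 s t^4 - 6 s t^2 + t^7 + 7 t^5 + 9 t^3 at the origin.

D6

The Hessian of f at 0 has rank 0. Corank 2; j^3 = t*(s - 3*t)^2 has shape L^2 M (L != M), so D-series; mu = 6 gives D_6.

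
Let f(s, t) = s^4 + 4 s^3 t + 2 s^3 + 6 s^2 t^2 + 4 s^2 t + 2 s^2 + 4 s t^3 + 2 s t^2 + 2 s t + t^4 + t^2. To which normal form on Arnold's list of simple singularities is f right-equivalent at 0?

A1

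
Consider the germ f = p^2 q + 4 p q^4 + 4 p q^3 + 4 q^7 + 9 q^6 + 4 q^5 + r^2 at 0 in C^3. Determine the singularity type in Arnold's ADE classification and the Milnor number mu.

Type D7, Milnor number mu = 7.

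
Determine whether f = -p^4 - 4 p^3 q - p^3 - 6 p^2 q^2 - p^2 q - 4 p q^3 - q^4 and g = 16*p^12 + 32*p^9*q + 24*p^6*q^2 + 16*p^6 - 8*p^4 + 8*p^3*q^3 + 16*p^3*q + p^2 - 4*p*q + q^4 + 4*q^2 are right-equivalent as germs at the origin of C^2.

No.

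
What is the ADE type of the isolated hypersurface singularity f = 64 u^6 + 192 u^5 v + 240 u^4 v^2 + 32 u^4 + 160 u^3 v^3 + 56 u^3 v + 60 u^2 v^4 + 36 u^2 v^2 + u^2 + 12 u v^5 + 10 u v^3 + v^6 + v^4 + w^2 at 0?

A_{3}

The Hessian of f at 0 has rank 2. Corank 1: A-series; mu = 3 gives A_3.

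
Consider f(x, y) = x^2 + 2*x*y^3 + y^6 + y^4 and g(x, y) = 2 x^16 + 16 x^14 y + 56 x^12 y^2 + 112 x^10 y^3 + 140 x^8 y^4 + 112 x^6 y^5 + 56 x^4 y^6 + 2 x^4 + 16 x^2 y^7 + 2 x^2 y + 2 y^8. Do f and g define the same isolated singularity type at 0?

No.

The Hessian of f at 0 is [[2, 0], [0, 0]] with rank 1, so corank 1. A Groebner basis of the Jacobian ideal J(f) in C{x,y} is {y^3, x}; counting standard monomials gives mu = 3. Corank 1: A-series; mu = 3 gives A_3. The Hessian of g at 0 is [[0, 0], [0, 0]] with rank 0, so corank 2. A Groebner basis of the Jacobian ideal J(g) in C{x,y} is {x^2/8 + y^7, x^3, x*y}; counting standard monomials gives mu = 9. Corank 2; j^3 = 2*x^2*y has shape L^2 M (L != M), so D-series; mu = 9 gives D_9. f is A_3 but g is D_9, hence not right-equivalent.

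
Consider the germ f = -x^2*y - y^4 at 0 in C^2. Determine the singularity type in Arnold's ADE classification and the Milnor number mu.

The Hessian of f at 0 has rank 0. Corank 2; j^3 = -x^2*y has shape L^2 M (L != M), so D-series; mu = 5 gives D_5.

Type D_{5}, Milnor number mu = 5.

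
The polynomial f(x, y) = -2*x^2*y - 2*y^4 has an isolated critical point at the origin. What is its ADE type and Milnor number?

The Hessian of f at 0 has rank 0. Corank 2; j^3 = -2*x^2*y has shape L^2 M (L != M), so D-series; mu = 5 gives D_5.

Type D_{5}, Milnor number mu = 5.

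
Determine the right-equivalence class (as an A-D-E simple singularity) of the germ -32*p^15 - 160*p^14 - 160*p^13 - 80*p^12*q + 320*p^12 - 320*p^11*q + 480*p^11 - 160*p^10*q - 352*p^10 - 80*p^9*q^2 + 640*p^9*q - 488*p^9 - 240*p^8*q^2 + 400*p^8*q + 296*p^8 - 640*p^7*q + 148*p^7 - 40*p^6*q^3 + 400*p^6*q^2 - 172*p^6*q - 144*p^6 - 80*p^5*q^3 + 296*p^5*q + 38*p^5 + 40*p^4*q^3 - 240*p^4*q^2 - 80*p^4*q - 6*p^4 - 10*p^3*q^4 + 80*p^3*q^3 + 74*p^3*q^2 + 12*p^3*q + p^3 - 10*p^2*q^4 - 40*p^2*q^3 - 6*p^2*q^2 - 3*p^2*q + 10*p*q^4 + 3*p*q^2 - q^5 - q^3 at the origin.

E_{8}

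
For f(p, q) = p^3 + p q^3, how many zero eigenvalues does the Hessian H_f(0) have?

The Hessian at 0 is [[0, 0], [0, 0]] of rank 0; hence corank 2.

2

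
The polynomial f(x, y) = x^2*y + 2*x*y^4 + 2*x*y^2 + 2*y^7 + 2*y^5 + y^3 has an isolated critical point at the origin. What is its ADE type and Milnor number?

The Hessian of f at 0 has rank 0. Corank 2; j^3 = y*(x + y)^2 has shape L^2 M (L != M), so D-series; mu = 8 gives D_8.

Type D_8, Milnor number mu = 8.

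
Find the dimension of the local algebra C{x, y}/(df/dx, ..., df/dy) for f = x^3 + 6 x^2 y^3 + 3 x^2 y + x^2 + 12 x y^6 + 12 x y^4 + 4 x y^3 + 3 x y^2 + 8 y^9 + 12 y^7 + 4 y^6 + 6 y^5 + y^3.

2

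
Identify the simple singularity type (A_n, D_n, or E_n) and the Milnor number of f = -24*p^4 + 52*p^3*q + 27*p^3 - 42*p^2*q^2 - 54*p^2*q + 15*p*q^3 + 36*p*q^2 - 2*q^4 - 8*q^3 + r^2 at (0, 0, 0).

The Hessian of f at 0 is [[0, 0, 0], [0, 0, 0], [0, 0, 2]] with rank 1, so corank 2. A Groebner basis of the Jacobian ideal J(f) in C{p,q,r} is {19683*p^2/4 - 6561*p*q + q^4 - 27*q^3/4 + 2187*q^2, p^3 - 189*p^2/2 + 126*p*q - q^3/6 - 42*q^2, p^2*q - 405*p^2/4 + 135*p*q - 11*q^3/36 - 45*q^2, -81*p^2 + p*q^2 + 108*p*q - 5*q^3/9 - 36*q^2, r}; counting standard monomials gives mu = 7. Corank 2; j^3 = (3*p - 2*q)^3 is a perfect cube, so E-series; the 4-jet and mu = 7 give E_7.

Type E7, Milnor number mu = 7.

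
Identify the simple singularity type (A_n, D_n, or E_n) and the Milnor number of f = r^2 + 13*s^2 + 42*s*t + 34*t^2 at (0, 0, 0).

The Hessian of f at 0 is [[26, 42, 0], [42, 68, 0], [0, 0, 2]] with rank 3, so corank 0. A Groebner basis of the Jacobian ideal J(f) in C{s,t,r} is {s, t, r}; counting standard monomials gives mu = 1. Corank 0: nondegenerate Morse point, so A_1.

Type A_1, Milnor number mu = 1.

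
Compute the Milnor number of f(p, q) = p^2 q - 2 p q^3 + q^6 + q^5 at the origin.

7

The Hessian of f at 0 is [[0, 0], [0, 0]] with rank 0, so corank 2. A Groebner basis of the Jacobian ideal J(f) in C{p,q} is {p^3, p^2*q + p^2/6 - p*q^2/6, -p*q + q^3}; counting standard monomials gives mu = 7. Corank 2; j^3 = p^2*q has shape L^2 M (L != M), so D-series; mu = 7 gives D_7.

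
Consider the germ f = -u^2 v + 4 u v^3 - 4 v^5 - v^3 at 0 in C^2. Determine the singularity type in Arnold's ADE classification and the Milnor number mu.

The Hessian of f at 0 has rank 0. Corank 2; j^3 = -v*(u^2 + v^2) splits into three distinct lines over C (the quadratic factor has nonzero discriminant), so D_4.

Type D_4, Milnor number mu = 4.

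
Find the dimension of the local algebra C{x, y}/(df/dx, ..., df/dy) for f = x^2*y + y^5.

6

The Hessian of f at 0 has rank 0. Corank 2; j^3 = x^2*y has shape L^2 M (L != M), so D-series; mu = 6 gives D_6.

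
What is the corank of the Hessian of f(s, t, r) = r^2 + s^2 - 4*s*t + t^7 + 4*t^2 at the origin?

Hessian at 0 has rank 2.

1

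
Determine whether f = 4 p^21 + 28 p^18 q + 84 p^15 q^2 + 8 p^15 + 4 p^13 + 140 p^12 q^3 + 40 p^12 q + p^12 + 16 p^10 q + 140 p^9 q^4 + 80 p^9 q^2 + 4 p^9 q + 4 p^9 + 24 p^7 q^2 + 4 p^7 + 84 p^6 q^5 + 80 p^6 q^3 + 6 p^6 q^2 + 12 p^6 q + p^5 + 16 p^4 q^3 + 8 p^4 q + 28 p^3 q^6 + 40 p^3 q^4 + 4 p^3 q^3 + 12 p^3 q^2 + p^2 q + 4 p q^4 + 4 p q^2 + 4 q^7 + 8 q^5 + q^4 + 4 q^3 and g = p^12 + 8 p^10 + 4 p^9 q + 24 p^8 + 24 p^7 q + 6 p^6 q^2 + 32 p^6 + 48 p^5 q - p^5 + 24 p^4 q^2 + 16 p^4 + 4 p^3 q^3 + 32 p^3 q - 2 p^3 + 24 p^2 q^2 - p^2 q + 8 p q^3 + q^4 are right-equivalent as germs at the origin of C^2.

Yes.

The Hessian of f at 0 has rank 0. Corank 2; j^3 = q*(p + 2*q)^2 has shape L^2 M (L != M), so D-series; mu = 5 gives D_5. The Hessian of g at 0 has rank 0. Corank 2; j^3 = -p^2*(2*p + q) has shape L^2 M (L != M), so D-series; mu = 5 gives D_5. Both have type D_5, hence right-equivalent.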